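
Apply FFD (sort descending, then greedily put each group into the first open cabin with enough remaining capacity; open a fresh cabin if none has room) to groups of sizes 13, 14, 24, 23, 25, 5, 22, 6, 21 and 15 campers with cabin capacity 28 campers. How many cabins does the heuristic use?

Sorted descending: 25, 24, 23, 22, 21, 15, 14, 13, 6, 5.
  25 → cabin 1 (new)  [load 25/28]
  24 → cabin 2 (new)  [load 24/28]
  23 → cabin 3 (new)  [load 23/28]
  22 → cabin 4 (new)  [load 22/28]
  21 → cabin 5 (new)  [load 21/28]
  15 → cabin 6 (new)  [load 15/28]
  14 → cabin 7 (new)  [load 14/28]
  13 → cabin 6  [load 28/28]
  6 → cabin 4  [load 28/28]
  5 → cabin 3  [load 28/28]
7 cabins opened.

7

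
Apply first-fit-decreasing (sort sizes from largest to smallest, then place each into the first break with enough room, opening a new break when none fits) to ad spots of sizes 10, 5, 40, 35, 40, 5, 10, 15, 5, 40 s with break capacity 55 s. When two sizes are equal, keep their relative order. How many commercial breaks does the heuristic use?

4

Sorted descending: 40, 40, 40, 35, 15, 10, 10, 5, 5, 5.
  40 → break 1 (new)  [load 40/55]
  40 → break 2 (new)  [load 40/55]
  40 → break 3 (new)  [load 40/55]
  35 → break 4 (new)  [load 35/55]
  15 → break 1  [load 55/55]
  10 → break 2  [load 50/55]
  10 → break 3  [load 50/55]
  5 → break 2  [load 55/55]
  5 → break 3  [load 55/55]
  5 → break 4  [load 40/55]
4 commercial breaks opened.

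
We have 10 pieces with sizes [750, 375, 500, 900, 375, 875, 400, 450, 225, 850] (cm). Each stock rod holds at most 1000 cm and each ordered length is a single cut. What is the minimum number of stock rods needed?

7

Total = 900 + 875 + 850 + 750 + 500 + 450 + 400 + 375 + 375 + 225 = 5700 cm.
Lower bound: ⌈5700/1000⌉ = 6 stock rods.
A packing using 7 stock rods:
  stock rod 1: 900 = 900
  stock rod 2: 875 = 875
  stock rod 3: 850 = 850
  stock rod 4: 750 + 225 = 975
  stock rod 5: 500 + 450 = 950
  stock rod 6: 400 + 375 = 775
  stock rod 7: 375 = 375
No arrangement into 6 stock rods stays within capacity, so 7 is optimal.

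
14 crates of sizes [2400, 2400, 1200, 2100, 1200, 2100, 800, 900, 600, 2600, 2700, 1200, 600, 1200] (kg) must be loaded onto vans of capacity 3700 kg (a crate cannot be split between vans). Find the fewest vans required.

7

Total = 2700 + 2600 + 2400 + 2400 + 2100 + 2100 + 1200 + 1200 + 1200 + 1200 + 900 + 800 + 600 + 600 = 22000 kg.
Lower bound: ⌈22000/3700⌉ = 6 vans.
A packing using 7 vans:
  van 1: 2700 + 900 = 3600
  van 2: 2600 + 800 = 3400
  van 3: 2400 + 1200 = 3600
  van 4: 2400 + 1200 = 3600
  van 5: 2100 + 1200 = 3300
  van 6: 2100 + 1200 = 3300
  van 7: 600 + 600 = 1200
No arrangement into 6 vans stays within capacity, so 7 is optimal.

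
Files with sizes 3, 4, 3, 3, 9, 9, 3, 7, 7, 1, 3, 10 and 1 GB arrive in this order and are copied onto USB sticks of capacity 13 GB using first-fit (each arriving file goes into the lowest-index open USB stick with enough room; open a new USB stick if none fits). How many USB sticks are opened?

6

  3 → USB stick 1 (new)  [load 3/13]
  4 → USB stick 1  [load 7/13]
  3 → USB stick 1  [load 10/13]
  3 → USB stick 1  [load 13/13]
  9 → USB stick 2 (new)  [load 9/13]
  9 → USB stick 3 (new)  [load 9/13]
  3 → USB stick 2  [load 12/13]
  7 → USB stick 4 (new)  [load 7/13]
  7 → USB stick 5 (new)  [load 7/13]
  1 → USB stick 2  [load 13/13]
  3 → USB stick 3  [load 12/13]
  10 → USB stick 6 (new)  [load 10/13]
  1 → USB stick 3  [load 13/13]
6 USB sticks opened.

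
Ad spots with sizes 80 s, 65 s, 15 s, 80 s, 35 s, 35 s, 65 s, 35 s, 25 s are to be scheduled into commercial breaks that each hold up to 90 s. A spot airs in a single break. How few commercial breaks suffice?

Total = 80 + 80 + 65 + 65 + 35 + 35 + 35 + 25 + 15 = 435 s.
Lower bound: ⌈435/90⌉ = 5 commercial breaks.
A packing using 6 commercial breaks:
  break 1: 80 = 80
  break 2: 80 = 80
  break 3: 65 + 25 = 90
  break 4: 65 + 15 = 80
  break 5: 35 + 35 = 70
  break 6: 35 = 35
No arrangement into 5 commercial breaks stays within capacity, so 6 is optimal.

6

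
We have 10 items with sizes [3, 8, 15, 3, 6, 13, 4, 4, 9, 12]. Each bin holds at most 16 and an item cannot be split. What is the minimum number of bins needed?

5

Total = 15 + 13 + 12 + 9 + 8 + 6 + 4 + 4 + 3 + 3 = 77.
Lower bound: ⌈77/16⌉ = 5 bins.
A packing using 5 bins:
  bin 1: 15 = 15
  bin 2: 13 + 3 = 16
  bin 3: 12 + 4 = 16
  bin 4: 9 + 6 = 15
  bin 5: 8 + 4 + 3 = 15
This matches the lower bound, so 5 is optimal.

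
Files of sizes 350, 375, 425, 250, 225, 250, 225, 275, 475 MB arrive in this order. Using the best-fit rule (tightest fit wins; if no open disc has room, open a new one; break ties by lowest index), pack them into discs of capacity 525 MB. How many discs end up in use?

  350 → disc 1 (new)  [load 350/525]
  375 → disc 2 (new)  [load 375/525]
  425 → disc 3 (new)  [load 425/525]
  250 → disc 4 (new)  [load 250/525]
  225 → disc 4  [load 475/525]
  250 → disc 5 (new)  [load 250/525]
  225 → disc 5  [load 475/525]
  275 → disc 6 (new)  [load 275/525]
  475 → disc 7 (new)  [load 475/525]
7 discs opened.

7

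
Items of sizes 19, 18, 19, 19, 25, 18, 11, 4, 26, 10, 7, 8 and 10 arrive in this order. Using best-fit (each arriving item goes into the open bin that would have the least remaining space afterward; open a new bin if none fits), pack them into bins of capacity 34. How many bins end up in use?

  19 → bin 1 (new)  [load 19/34]
  18 → bin 2 (new)  [load 18/34]
  19 → bin 3 (new)  [load 19/34]
  19 → bin 4 (new)  [load 19/34]
  25 → bin 5 (new)  [load 25/34]
  18 → bin 6 (new)  [load 18/34]
  11 → bin 1  [load 30/34]
  4 → bin 1  [load 34/34]
  26 → bin 7 (new)  [load 26/34]
  10 → bin 3  [load 29/34]
  7 → bin 7  [load 33/34]
  8 → bin 5  [load 33/34]
  10 → bin 4  [load 29/34]
7 bins opened.

7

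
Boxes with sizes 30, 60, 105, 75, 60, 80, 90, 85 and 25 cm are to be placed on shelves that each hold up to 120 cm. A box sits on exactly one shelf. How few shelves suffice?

6

Total = 105 + 90 + 85 + 80 + 75 + 60 + 60 + 30 + 25 = 610 cm.
Lower bound: ⌈610/120⌉ = 6 shelves.
A packing using 6 shelves:
  shelf 1: 105 = 105
  shelf 2: 90 + 30 = 120
  shelf 3: 85 + 25 = 110
  shelf 4: 80 = 80
  shelf 5: 75 = 75
  shelf 6: 60 + 60 = 120
This matches the lower bound, so 6 is optimal.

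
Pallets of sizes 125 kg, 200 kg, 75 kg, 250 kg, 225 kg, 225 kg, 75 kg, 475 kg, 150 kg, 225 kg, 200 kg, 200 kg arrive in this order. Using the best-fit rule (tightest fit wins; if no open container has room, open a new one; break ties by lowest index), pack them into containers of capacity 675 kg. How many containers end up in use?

4

  125 → container 1 (new)  [load 125/675]
  200 → container 1  [load 325/675]
  75 → container 1  [load 400/675]
  250 → container 1  [load 650/675]
  225 → container 2 (new)  [load 225/675]
  225 → container 2  [load 450/675]
  75 → container 2  [load 525/675]
  475 → container 3 (new)  [load 475/675]
  150 → container 2  [load 675/675]
  225 → container 4 (new)  [load 225/675]
  200 → container 3  [load 675/675]
  200 → container 4  [load 425/675]
4 containers opened.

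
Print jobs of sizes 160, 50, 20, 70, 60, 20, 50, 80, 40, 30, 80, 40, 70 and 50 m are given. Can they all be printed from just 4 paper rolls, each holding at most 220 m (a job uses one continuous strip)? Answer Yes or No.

A valid assignment using 4 paper rolls:
  roll 1: 160 + 60 = 220
  roll 2: 80 + 80 + 50 = 210
  roll 3: 70 + 70 + 50 + 30 = 220
  roll 4: 50 + 40 + 40 + 20 + 20 = 170
Every load is within 220 m, so 4 paper rolls suffice.

Yes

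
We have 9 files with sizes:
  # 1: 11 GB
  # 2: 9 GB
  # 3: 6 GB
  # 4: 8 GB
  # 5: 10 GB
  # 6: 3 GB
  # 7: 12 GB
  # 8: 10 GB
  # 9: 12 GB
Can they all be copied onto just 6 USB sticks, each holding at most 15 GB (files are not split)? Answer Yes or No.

No

Total = 81 GB; ⌈81/15⌉ = 6.
7 files each exceed half the capacity and cannot share a USB stick, forcing at least 7 USB sticks.
At least 7 USB sticks are required, but only 6 are allowed.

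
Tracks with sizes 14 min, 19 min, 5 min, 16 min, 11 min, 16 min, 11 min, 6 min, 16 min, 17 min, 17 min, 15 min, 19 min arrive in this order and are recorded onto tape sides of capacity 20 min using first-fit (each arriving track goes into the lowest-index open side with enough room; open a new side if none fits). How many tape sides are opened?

11

  14 → side 1 (new)  [load 14/20]
  19 → side 2 (new)  [load 19/20]
  5 → side 1  [load 19/20]
  16 → side 3 (new)  [load 16/20]
  11 → side 4 (new)  [load 11/20]
  16 → side 5 (new)  [load 16/20]
  11 → side 6 (new)  [load 11/20]
  6 → side 4  [load 17/20]
  16 → side 7 (new)  [load 16/20]
  17 → side 8 (new)  [load 17/20]
  17 → side 9 (new)  [load 17/20]
  15 → side 10 (new)  [load 15/20]
  19 → side 11 (new)  [load 19/20]
11 tape sides opened.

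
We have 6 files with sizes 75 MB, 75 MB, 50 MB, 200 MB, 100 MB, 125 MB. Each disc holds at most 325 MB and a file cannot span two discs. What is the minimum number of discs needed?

Total = 200 + 125 + 100 + 75 + 75 + 50 = 625 MB.
Lower bound: ⌈625/325⌉ = 2 discs.
A packing using 2 discs:
  disc 1: 200 + 125 = 325
  disc 2: 100 + 75 + 75 + 50 = 300
This matches the lower bound, so 2 is optimal.

2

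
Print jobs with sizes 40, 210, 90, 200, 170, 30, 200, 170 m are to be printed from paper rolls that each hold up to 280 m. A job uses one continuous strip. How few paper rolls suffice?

Total = 210 + 200 + 200 + 170 + 170 + 90 + 40 + 30 = 1110 m.
Lower bound: ⌈1110/280⌉ = 4 paper rolls.
Also, 5 print jobs each exceed 140 m, and no two of those can share a roll, so at least 5 paper rolls are needed.
A packing using 5 paper rolls:
  roll 1: 210 + 40 + 30 = 280
  roll 2: 200 = 200
  roll 3: 200 = 200
  roll 4: 170 + 90 = 260
  roll 5: 170 = 170
This matches the lower bound, so 5 is optimal.

5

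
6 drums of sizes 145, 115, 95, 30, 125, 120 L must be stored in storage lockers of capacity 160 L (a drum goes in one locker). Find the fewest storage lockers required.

Total = 145 + 125 + 120 + 115 + 95 + 30 = 630 L.
Lower bound: ⌈630/160⌉ = 4 storage lockers.
Also, 5 drums each exceed 80 L, and no two of those can share a locker, so at least 5 storage lockers are needed.
A packing using 5 storage lockers:
  locker 1: 145 = 145
  locker 2: 125 + 30 = 155
  locker 3: 120 = 120
  locker 4: 115 = 115
  locker 5: 95 = 95
This matches the lower bound, so 5 is optimal.

5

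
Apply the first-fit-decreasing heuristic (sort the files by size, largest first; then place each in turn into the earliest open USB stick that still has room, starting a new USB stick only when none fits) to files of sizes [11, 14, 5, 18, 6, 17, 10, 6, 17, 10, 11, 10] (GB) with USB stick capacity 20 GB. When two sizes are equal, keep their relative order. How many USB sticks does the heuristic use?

8

Sorted descending: 18, 17, 17, 14, 11, 11, 10, 10, 10, 6, 6, 5.
  18 → USB stick 1 (new)  [load 18/20]
  17 → USB stick 2 (new)  [load 17/20]
  17 → USB stick 3 (new)  [load 17/20]
  14 → USB stick 4 (new)  [load 14/20]
  11 → USB stick 5 (new)  [load 11/20]
  11 → USB stick 6 (new)  [load 11/20]
  10 → USB stick 7 (new)  [load 10/20]
  10 → USB stick 7  [load 20/20]
  10 → USB stick 8 (new)  [load 10/20]
  6 → USB stick 4  [load 20/20]
  6 → USB stick 5  [load 17/20]
  5 → USB stick 6  [load 16/20]
8 USB sticks opened.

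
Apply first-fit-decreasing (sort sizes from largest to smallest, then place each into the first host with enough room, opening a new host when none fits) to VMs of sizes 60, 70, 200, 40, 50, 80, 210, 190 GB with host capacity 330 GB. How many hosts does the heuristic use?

Sorted descending: 210, 200, 190, 80, 70, 60, 50, 40.
  210 → host 1 (new)  [load 210/330]
  200 → host 2 (new)  [load 200/330]
  190 → host 3 (new)  [load 190/330]
  80 → host 1  [load 290/330]
  70 → host 2  [load 270/330]
  60 → host 2  [load 330/330]
  50 → host 3  [load 240/330]
  40 → host 1  [load 330/330]
3 hosts opened.

3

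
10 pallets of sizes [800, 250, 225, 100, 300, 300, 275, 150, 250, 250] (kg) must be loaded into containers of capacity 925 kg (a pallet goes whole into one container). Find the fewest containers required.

Total = 800 + 300 + 300 + 275 + 250 + 250 + 250 + 225 + 150 + 100 = 2900 kg.
Lower bound: ⌈2900/925⌉ = 4 containers.
A packing using 4 containers:
  container 1: 800 + 100 = 900
  container 2: 300 + 300 + 275 = 875
  container 3: 250 + 250 + 250 + 150 = 900
  container 4: 225 = 225
This matches the lower bound, so 4 is optimal.

4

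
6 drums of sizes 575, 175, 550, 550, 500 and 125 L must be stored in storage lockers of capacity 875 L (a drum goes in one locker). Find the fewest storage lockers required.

Total = 575 + 550 + 550 + 500 + 175 + 125 = 2475 L.
Lower bound: ⌈2475/875⌉ = 3 storage lockers.
Also, 4 drums each exceed 875/2 L, and no two of those can share a locker, so at least 4 storage lockers are needed.
A packing using 4 storage lockers:
  locker 1: 575 + 175 + 125 = 875
  locker 2: 550 = 550
  locker 3: 550 = 550
  locker 4: 500 = 500
This matches the lower bound, so 4 is optimal.

4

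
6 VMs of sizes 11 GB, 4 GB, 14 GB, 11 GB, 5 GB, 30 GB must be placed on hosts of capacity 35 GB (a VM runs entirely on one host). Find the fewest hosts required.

3

Total = 30 + 14 + 11 + 11 + 5 + 4 = 75 GB.
Lower bound: ⌈75/35⌉ = 3 hosts.
A packing using 3 hosts:
  host 1: 30 + 5 = 35
  host 2: 14 + 11 + 4 = 29
  host 3: 11 = 11
This matches the lower bound, so 3 is optimal.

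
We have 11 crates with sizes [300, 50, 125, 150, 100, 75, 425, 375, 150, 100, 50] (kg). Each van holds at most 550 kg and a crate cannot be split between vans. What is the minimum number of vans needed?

Total = 425 + 375 + 300 + 150 + 150 + 125 + 100 + 100 + 75 + 50 + 50 = 1900 kg.
Lower bound: ⌈1900/550⌉ = 4 vans.
A packing using 4 vans:
  van 1: 425 + 125 = 550
  van 2: 375 + 150 = 525
  van 3: 300 + 150 + 100 = 550
  van 4: 100 + 75 + 50 + 50 = 275
This matches the lower bound, so 4 is optimal.

4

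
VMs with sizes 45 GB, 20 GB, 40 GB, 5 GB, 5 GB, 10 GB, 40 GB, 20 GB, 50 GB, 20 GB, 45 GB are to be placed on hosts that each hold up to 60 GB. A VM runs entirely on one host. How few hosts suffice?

6

Total = 50 + 45 + 45 + 40 + 40 + 20 + 20 + 20 + 10 + 5 + 5 = 300 GB.
Lower bound: ⌈300/60⌉ = 5 hosts.
A packing using 6 hosts:
  host 1: 50 + 10 = 60
  host 2: 45 + 5 + 5 = 55
  host 3: 45 = 45
  host 4: 40 + 20 = 60
  host 5: 40 + 20 = 60
  host 6: 20 = 20
No arrangement into 5 hosts stays within capacity, so 6 is optimal.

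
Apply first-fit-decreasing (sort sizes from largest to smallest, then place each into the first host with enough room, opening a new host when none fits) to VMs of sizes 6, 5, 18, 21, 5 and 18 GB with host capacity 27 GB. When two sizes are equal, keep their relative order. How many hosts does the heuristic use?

3

Sorted descending: 21, 18, 18, 6, 5, 5.
  21 → host 1 (new)  [load 21/27]
  18 → host 2 (new)  [load 18/27]
  18 → host 3 (new)  [load 18/27]
  6 → host 1  [load 27/27]
  5 → host 2  [load 23/27]
  5 → host 3  [load 23/27]
3 hosts opened.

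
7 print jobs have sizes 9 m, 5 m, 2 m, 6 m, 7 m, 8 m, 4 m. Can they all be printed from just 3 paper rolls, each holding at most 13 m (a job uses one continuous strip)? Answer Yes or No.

No

Total = 41 m; ⌈41/13⌉ = 4.
At least 4 paper rolls are required, but only 3 are allowed.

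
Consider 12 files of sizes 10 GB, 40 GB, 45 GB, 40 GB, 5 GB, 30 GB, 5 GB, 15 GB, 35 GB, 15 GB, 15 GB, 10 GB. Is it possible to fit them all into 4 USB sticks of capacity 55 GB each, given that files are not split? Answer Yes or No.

Total = 265 GB; ⌈265/55⌉ = 5.
At least 5 USB sticks are required, but only 4 are allowed.

No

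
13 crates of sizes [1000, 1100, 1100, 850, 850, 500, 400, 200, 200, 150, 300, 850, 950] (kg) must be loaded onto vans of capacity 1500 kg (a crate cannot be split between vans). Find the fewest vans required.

Total = 1100 + 1100 + 1000 + 950 + 850 + 850 + 850 + 500 + 400 + 300 + 200 + 200 + 150 = 8450 kg.
Lower bound: ⌈8450/1500⌉ = 6 vans.
Also, 7 crates each exceed 750 kg, and no two of those can share a van, so at least 7 vans are needed.
A packing using 7 vans:
  van 1: 1100 + 400 = 1500
  van 2: 1100 + 300 = 1400
  van 3: 1000 + 500 = 1500
  van 4: 950 + 200 + 200 + 150 = 1500
  van 5: 850 = 850
  van 6: 850 = 850
  van 7: 850 = 850
This matches the lower bound, so 7 is optimal.

7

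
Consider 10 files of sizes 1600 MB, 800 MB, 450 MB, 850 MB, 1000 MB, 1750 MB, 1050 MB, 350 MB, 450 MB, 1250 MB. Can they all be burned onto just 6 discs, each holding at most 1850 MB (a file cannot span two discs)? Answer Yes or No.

Yes

A valid assignment using 6 discs:
  disc 1: 1750 = 1750
  disc 2: 1600 = 1600
  disc 3: 1250 + 450 = 1700
  disc 4: 1050 + 800 = 1850
  disc 5: 1000 + 850 = 1850
  disc 6: 450 + 350 = 800
Every load is within 1850 MB, so 6 discs suffice.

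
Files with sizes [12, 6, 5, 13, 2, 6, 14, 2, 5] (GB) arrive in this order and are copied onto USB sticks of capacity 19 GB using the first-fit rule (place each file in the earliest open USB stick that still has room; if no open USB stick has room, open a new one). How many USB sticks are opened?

4

  12 → USB stick 1 (new)  [load 12/19]
  6 → USB stick 1  [load 18/19]
  5 → USB stick 2 (new)  [load 5/19]
  13 → USB stick 2  [load 18/19]
  2 → USB stick 3 (new)  [load 2/19]
  6 → USB stick 3  [load 8/19]
  14 → USB stick 4 (new)  [load 14/19]
  2 → USB stick 3  [load 10/19]
  5 → USB stick 3  [load 15/19]
4 USB sticks opened.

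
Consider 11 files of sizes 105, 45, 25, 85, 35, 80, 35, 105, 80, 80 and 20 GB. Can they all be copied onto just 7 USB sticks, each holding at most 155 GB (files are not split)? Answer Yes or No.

A valid assignment using 6 USB sticks:
  USB stick 1: 105 + 45 = 150
  USB stick 2: 105 + 35 = 140
  USB stick 3: 85 + 35 + 25 = 145
  USB stick 4: 80 + 20 = 100
  USB stick 5: 80 = 80
  USB stick 6: 80 = 80
That uses only 6 ≤ 7, so 7 USB sticks are enough.

Yes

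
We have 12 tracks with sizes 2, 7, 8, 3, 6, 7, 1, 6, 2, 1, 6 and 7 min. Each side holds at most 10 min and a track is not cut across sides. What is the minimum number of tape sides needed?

Total = 8 + 7 + 7 + 7 + 6 + 6 + 6 + 3 + 2 + 2 + 1 + 1 = 56 min.
Lower bound: ⌈56/10⌉ = 6 tape sides.
Also, 7 tracks each exceed 5 min, and no two of those can share a side, so at least 7 tape sides are needed.
A packing using 7 tape sides:
  side 1: 8 + 2 = 10
  side 2: 7 + 3 = 10
  side 3: 7 + 2 + 1 = 10
  side 4: 7 + 1 = 8
  side 5: 6 = 6
  side 6: 6 = 6
  side 7: 6 = 6
This matches the lower bound, so 7 is optimal.

7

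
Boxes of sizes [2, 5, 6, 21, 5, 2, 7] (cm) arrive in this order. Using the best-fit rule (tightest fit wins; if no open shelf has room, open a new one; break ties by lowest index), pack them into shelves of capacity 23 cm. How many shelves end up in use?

  2 → shelf 1 (new)  [load 2/23]
  5 → shelf 1  [load 7/23]
  6 → shelf 1  [load 13/23]
  21 → shelf 2 (new)  [load 21/23]
  5 → shelf 1  [load 18/23]
  2 → shelf 2  [load 23/23]
  7 → shelf 3 (new)  [load 7/23]
3 shelves opened.

3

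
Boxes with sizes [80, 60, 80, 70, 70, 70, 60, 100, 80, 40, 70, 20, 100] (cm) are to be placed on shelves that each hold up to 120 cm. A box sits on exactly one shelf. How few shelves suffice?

10

Total = 100 + 100 + 80 + 80 + 80 + 70 + 70 + 70 + 70 + 60 + 60 + 40 + 20 = 900 cm.
Lower bound: ⌈900/120⌉ = 8 shelves.
Also, 9 boxes each exceed 60 cm, and no two of those can share a shelf, so at least 9 shelves are needed.
A packing using 10 shelves:
  shelf 1: 100 + 20 = 120
  shelf 2: 100 = 100
  shelf 3: 80 + 40 = 120
  shelf 4: 80 = 80
  shelf 5: 80 = 80
  shelf 6: 70 = 70
  shelf 7: 70 = 70
  shelf 8: 70 = 70
  shelf 9: 70 = 70
  shelf 10: 60 + 60 = 120
No arrangement into 9 shelves stays within capacity, so 10 is optimal.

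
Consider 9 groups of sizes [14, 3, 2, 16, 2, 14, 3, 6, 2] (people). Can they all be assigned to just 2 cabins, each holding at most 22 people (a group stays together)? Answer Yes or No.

Total = 62 people; ⌈62/22⌉ = 3.
At least 3 cabins are required, but only 2 are allowed.

No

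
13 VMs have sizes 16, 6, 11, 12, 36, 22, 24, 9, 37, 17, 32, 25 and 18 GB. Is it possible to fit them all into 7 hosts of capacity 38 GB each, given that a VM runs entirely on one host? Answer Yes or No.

No

Total = 265 GB; ⌈265/38⌉ = 7.
The bound of 7 does not rule out 7, but exhaustive search shows no assignment into 7 hosts of capacity 38 GB exists — the minimum is 8.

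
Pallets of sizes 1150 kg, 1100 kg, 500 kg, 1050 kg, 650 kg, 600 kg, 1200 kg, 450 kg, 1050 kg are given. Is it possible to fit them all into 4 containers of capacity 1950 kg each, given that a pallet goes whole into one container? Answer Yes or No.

No

Total = 7750 kg; ⌈7750/1950⌉ = 4.
5 pallets each exceed half the capacity and cannot share a container, forcing at least 5 containers.
At least 5 containers are required, but only 4 are allowed.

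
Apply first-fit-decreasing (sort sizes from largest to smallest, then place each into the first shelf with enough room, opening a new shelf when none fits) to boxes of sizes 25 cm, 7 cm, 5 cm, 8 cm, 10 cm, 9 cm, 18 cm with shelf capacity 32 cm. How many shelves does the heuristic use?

3

Sorted descending: 25, 18, 10, 9, 8, 7, 5.
  25 → shelf 1 (new)  [load 25/32]
  18 → shelf 2 (new)  [load 18/32]
  10 → shelf 2  [load 28/32]
  9 → shelf 3 (new)  [load 9/32]
  8 → shelf 3  [load 17/32]
  7 → shelf 1  [load 32/32]
  5 → shelf 3  [load 22/32]
3 shelves opened.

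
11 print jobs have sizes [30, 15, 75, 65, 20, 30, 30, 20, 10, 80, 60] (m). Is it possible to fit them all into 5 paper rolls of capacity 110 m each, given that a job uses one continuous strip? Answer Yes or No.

A valid assignment using 4 paper rolls:
  roll 1: 80 + 30 = 110
  roll 2: 75 + 30 = 105
  roll 3: 65 + 30 + 15 = 110
  roll 4: 60 + 20 + 20 + 10 = 110
That uses only 4 ≤ 5, so 5 paper rolls are enough.

Yes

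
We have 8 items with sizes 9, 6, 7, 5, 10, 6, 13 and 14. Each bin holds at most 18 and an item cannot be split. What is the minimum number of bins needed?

5

Total = 14 + 13 + 10 + 9 + 7 + 6 + 6 + 5 = 70.
Lower bound: ⌈70/18⌉ = 4 bins.
A packing using 5 bins:
  bin 1: 14 = 14
  bin 2: 13 + 5 = 18
  bin 3: 10 + 7 = 17
  bin 4: 9 + 6 = 15
  bin 5: 6 = 6
No arrangement into 4 bins stays within capacity, so 5 is optimal.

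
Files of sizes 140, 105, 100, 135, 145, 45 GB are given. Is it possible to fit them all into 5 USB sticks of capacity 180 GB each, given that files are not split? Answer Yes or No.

Yes

A valid assignment using 5 USB sticks:
  USB stick 1: 145 = 145
  USB stick 2: 140 = 140
  USB stick 3: 135 + 45 = 180
  USB stick 4: 105 = 105
  USB stick 5: 100 = 100
Every load is within 180 GB, so 5 USB sticks suffice.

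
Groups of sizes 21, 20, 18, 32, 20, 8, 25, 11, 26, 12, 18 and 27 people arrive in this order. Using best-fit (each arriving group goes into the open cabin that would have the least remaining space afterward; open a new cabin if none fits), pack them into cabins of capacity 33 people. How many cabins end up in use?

  21 → cabin 1 (new)  [load 21/33]
  20 → cabin 2 (new)  [load 20/33]
  18 → cabin 3 (new)  [load 18/33]
  32 → cabin 4 (new)  [load 32/33]
  20 → cabin 5 (new)  [load 20/33]
  8 → cabin 1  [load 29/33]
  25 → cabin 6 (new)  [load 25/33]
  11 → cabin 2  [load 31/33]
  26 → cabin 7 (new)  [load 26/33]
  12 → cabin 5  [load 32/33]
  18 → cabin 8 (new)  [load 18/33]
  27 → cabin 9 (new)  [load 27/33]
9 cabins opened.

9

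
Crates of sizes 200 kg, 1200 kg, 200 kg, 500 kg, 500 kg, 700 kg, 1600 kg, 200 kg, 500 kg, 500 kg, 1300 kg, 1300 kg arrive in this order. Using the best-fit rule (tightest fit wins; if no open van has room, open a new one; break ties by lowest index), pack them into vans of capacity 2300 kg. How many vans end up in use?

  200 → van 1 (new)  [load 200/2300]
  1200 → van 1  [load 1400/2300]
  200 → van 1  [load 1600/2300]
  500 → van 1  [load 2100/2300]
  500 → van 2 (new)  [load 500/2300]
  700 → van 2  [load 1200/2300]
  1600 → van 3 (new)  [load 1600/2300]
  200 → van 1  [load 2300/2300]
  500 → van 3  [load 2100/2300]
  500 → van 2  [load 1700/2300]
  1300 → van 4 (new)  [load 1300/2300]
  1300 → van 5 (new)  [load 1300/2300]
5 vans opened.

5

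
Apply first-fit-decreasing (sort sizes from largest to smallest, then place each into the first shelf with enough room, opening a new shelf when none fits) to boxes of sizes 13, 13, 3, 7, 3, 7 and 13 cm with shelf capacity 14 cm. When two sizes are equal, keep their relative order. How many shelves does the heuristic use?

Sorted descending: 13, 13, 13, 7, 7, 3, 3.
  13 → shelf 1 (new)  [load 13/14]
  13 → shelf 2 (new)  [load 13/14]
  13 → shelf 3 (new)  [load 13/14]
  7 → shelf 4 (new)  [load 7/14]
  7 → shelf 4  [load 14/14]
  3 → shelf 5 (new)  [load 3/14]
  3 → shelf 5  [load 6/14]
5 shelves opened.

5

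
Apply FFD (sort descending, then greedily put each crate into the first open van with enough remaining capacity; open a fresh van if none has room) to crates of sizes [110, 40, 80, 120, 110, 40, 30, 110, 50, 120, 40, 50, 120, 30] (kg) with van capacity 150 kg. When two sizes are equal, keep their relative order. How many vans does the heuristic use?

Sorted descending: 120, 120, 120, 110, 110, 110, 80, 50, 50, 40, 40, 40, 30, 30.
  120 → van 1 (new)  [load 120/150]
  120 → van 2 (new)  [load 120/150]
  120 → van 3 (new)  [load 120/150]
  110 → van 4 (new)  [load 110/150]
  110 → van 5 (new)  [load 110/150]
  110 → van 6 (new)  [load 110/150]
  80 → van 7 (new)  [load 80/150]
  50 → van 7  [load 130/150]
  50 → van 8 (new)  [load 50/150]
  40 → van 4  [load 150/150]
  40 → van 5  [load 150/150]
  40 → van 6  [load 150/150]
  30 → van 1  [load 150/150]
  30 → van 2  [load 150/150]
8 vans opened.

8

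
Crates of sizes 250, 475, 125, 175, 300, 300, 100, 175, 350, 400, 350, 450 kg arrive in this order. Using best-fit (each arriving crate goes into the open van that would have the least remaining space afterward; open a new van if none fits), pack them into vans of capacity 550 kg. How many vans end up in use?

  250 → van 1 (new)  [load 250/550]
  475 → van 2 (new)  [load 475/550]
  125 → van 1  [load 375/550]
  175 → van 1  [load 550/550]
  300 → van 3 (new)  [load 300/550]
  300 → van 4 (new)  [load 300/550]
  100 → van 3  [load 400/550]
  175 → van 4  [load 475/550]
  350 → van 5 (new)  [load 350/550]
  400 → van 6 (new)  [load 400/550]
  350 → van 7 (new)  [load 350/550]
  450 → van 8 (new)  [load 450/550]
8 vans opened.

8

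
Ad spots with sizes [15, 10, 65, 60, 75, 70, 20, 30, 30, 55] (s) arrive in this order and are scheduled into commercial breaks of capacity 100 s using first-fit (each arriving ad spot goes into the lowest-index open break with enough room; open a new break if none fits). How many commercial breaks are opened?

  15 → break 1 (new)  [load 15/100]
  10 → break 1  [load 25/100]
  65 → break 1  [load 90/100]
  60 → break 2 (new)  [load 60/100]
  75 → break 3 (new)  [load 75/100]
  70 → break 4 (new)  [load 70/100]
  20 → break 2  [load 80/100]
  30 → break 4  [load 100/100]
  30 → break 5 (new)  [load 30/100]
  55 → break 5  [load 85/100]
5 commercial breaks opened.

5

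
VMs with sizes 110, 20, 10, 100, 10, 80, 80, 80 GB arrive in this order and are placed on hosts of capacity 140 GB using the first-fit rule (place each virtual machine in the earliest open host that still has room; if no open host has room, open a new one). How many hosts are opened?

  110 → host 1 (new)  [load 110/140]
  20 → host 1  [load 130/140]
  10 → host 1  [load 140/140]
  100 → host 2 (new)  [load 100/140]
  10 → host 2  [load 110/140]
  80 → host 3 (new)  [load 80/140]
  80 → host 4 (new)  [load 80/140]
  80 → host 5 (new)  [load 80/140]
5 hosts opened.

5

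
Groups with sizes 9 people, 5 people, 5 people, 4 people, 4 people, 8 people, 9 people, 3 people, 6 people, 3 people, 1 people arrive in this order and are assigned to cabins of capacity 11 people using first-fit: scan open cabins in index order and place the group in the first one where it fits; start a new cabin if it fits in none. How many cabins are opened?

  9 → cabin 1 (new)  [load 9/11]
  5 → cabin 2 (new)  [load 5/11]
  5 → cabin 2  [load 10/11]
  4 → cabin 3 (new)  [load 4/11]
  4 → cabin 3  [load 8/11]
  8 → cabin 4 (new)  [load 8/11]
  9 → cabin 5 (new)  [load 9/11]
  3 → cabin 3  [load 11/11]
  6 → cabin 6 (new)  [load 6/11]
  3 → cabin 4  [load 11/11]
  1 → cabin 1  [load 10/11]
6 cabins opened.

6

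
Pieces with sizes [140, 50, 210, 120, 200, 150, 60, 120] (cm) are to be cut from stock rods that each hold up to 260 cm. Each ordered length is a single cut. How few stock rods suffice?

Total = 210 + 200 + 150 + 140 + 120 + 120 + 60 + 50 = 1050 cm.
Lower bound: ⌈1050/260⌉ = 5 stock rods.
A packing using 5 stock rods:
  stock rod 1: 210 + 50 = 260
  stock rod 2: 200 + 60 = 260
  stock rod 3: 150 = 150
  stock rod 4: 140 + 120 = 260
  stock rod 5: 120 = 120
This matches the lower bound, so 5 is optimal.

5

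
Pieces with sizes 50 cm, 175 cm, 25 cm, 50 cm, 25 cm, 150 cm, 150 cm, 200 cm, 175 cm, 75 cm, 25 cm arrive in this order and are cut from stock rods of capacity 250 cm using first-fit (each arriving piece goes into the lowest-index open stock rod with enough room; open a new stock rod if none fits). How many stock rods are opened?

5

  50 → stock rod 1 (new)  [load 50/250]
  175 → stock rod 1  [load 225/250]
  25 → stock rod 1  [load 250/250]
  50 → stock rod 2 (new)  [load 50/250]
  25 → stock rod 2  [load 75/250]
  150 → stock rod 2  [load 225/250]
  150 → stock rod 3 (new)  [load 150/250]
  200 → stock rod 4 (new)  [load 200/250]
  175 → stock rod 5 (new)  [load 175/250]
  75 → stock rod 3  [load 225/250]
  25 → stock rod 2  [load 250/250]
5 stock rods opened.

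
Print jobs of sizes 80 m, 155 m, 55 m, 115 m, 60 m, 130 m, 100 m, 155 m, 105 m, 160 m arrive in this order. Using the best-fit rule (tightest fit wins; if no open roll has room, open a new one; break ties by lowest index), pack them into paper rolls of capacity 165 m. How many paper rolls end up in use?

8

  80 → roll 1 (new)  [load 80/165]
  155 → roll 2 (new)  [load 155/165]
  55 → roll 1  [load 135/165]
  115 → roll 3 (new)  [load 115/165]
  60 → roll 4 (new)  [load 60/165]
  130 → roll 5 (new)  [load 130/165]
  100 → roll 4  [load 160/165]
  155 → roll 6 (new)  [load 155/165]
  105 → roll 7 (new)  [load 105/165]
  160 → roll 8 (new)  [load 160/165]
8 paper rolls opened.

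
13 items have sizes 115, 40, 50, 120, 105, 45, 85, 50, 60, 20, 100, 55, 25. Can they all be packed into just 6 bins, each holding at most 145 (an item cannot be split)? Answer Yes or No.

No

Total = 870; ⌈870/145⌉ = 6.
The bound of 6 does not rule out 6, but exhaustive search shows no assignment into 6 bins of capacity 145 exists — the minimum is 7.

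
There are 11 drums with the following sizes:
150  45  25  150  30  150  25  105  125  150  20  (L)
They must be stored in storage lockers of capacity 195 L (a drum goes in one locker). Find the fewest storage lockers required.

Total = 150 + 150 + 150 + 150 + 125 + 105 + 45 + 30 + 25 + 25 + 20 = 975 L.
Lower bound: ⌈975/195⌉ = 5 storage lockers.
Also, 6 drums each exceed 195/2 L, and no two of those can share a locker, so at least 6 storage lockers are needed.
A packing using 6 storage lockers:
  locker 1: 150 + 45 = 195
  locker 2: 150 + 30 = 180
  locker 3: 150 + 25 + 20 = 195
  locker 4: 150 + 25 = 175
  locker 5: 125 = 125
  locker 6: 105 = 105
This matches the lower bound, so 6 is optimal.

6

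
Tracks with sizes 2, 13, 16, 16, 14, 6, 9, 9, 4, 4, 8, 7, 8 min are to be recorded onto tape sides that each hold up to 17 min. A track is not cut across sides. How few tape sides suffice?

7

Total = 16 + 16 + 14 + 13 + 9 + 9 + 8 + 8 + 7 + 6 + 4 + 4 + 2 = 116 min.
Lower bound: ⌈116/17⌉ = 7 tape sides.
A packing using 7 tape sides:
  side 1: 16 = 16
  side 2: 16 = 16
  side 3: 14 + 2 = 16
  side 4: 13 + 4 = 17
  side 5: 9 + 8 = 17
  side 6: 9 + 8 = 17
  side 7: 7 + 6 + 4 = 17
This matches the lower bound, so 7 is optimal.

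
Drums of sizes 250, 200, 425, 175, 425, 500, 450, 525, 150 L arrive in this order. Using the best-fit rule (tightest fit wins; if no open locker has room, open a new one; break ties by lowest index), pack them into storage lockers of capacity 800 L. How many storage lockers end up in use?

  250 → locker 1 (new)  [load 250/800]
  200 → locker 1  [load 450/800]
  425 → locker 2 (new)  [load 425/800]
  175 → locker 1  [load 625/800]
  425 → locker 3 (new)  [load 425/800]
  500 → locker 4 (new)  [load 500/800]
  450 → locker 5 (new)  [load 450/800]
  525 → locker 6 (new)  [load 525/800]
  150 → locker 1  [load 775/800]
6 storage lockers opened.

6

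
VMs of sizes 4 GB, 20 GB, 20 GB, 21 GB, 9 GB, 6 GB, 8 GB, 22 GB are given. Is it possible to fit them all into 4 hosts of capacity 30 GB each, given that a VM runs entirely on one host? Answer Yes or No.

A valid assignment using 4 hosts:
  host 1: 22 + 8 = 30
  host 2: 21 + 9 = 30
  host 3: 20 + 6 + 4 = 30
  host 4: 20 = 20
Every load is within 30 GB, so 4 hosts suffice.

Yes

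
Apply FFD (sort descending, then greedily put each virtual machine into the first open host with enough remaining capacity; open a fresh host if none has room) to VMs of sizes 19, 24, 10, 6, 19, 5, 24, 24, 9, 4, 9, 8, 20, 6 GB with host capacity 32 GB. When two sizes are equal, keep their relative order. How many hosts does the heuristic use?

Sorted descending: 24, 24, 24, 20, 19, 19, 10, 9, 9, 8, 6, 6, 5, 4.
  24 → host 1 (new)  [load 24/32]
  24 → host 2 (new)  [load 24/32]
  24 → host 3 (new)  [load 24/32]
  20 → host 4 (new)  [load 20/32]
  19 → host 5 (new)  [load 19/32]
  19 → host 6 (new)  [load 19/32]
  10 → host 4  [load 30/32]
  9 → host 5  [load 28/32]
  9 → host 6  [load 28/32]
  8 → host 1  [load 32/32]
  6 → host 2  [load 30/32]
  6 → host 3  [load 30/32]
  5 → host 7 (new)  [load 5/32]
  4 → host 5  [load 32/32]
7 hosts opened.

7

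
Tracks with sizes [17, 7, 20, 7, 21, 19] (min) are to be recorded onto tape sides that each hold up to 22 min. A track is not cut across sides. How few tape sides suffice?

5

Total = 21 + 20 + 19 + 17 + 7 + 7 = 91 min.
Lower bound: ⌈91/22⌉ = 5 tape sides.
A packing using 5 tape sides:
  side 1: 21 = 21
  side 2: 20 = 20
  side 3: 19 = 19
  side 4: 17 = 17
  side 5: 7 + 7 = 14
This matches the lower bound, so 5 is optimal.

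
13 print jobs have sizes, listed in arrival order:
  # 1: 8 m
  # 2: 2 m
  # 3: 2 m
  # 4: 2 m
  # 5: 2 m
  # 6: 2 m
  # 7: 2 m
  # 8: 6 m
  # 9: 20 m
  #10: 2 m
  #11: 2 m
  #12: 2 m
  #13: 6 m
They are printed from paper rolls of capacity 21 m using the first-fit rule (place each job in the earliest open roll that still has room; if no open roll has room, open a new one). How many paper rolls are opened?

3

  8 → roll 1 (new)  [load 8/21]
  2 → roll 1  [load 10/21]
  2 → roll 1  [load 12/21]
  2 → roll 1  [load 14/21]
  2 → roll 1  [load 16/21]
  2 → roll 1  [load 18/21]
  2 → roll 1  [load 20/21]
  6 → roll 2 (new)  [load 6/21]
  20 → roll 3 (new)  [load 20/21]
  2 → roll 2  [load 8/21]
  2 → roll 2  [load 10/21]
  2 → roll 2  [load 12/21]
  6 → roll 2  [load 18/21]
3 paper rolls opened.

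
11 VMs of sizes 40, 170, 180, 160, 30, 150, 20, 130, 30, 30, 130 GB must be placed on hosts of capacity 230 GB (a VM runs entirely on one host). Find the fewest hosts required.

Total = 180 + 170 + 160 + 150 + 130 + 130 + 40 + 30 + 30 + 30 + 20 = 1070 GB.
Lower bound: ⌈1070/230⌉ = 5 hosts.
Also, 6 VMs each exceed 115 GB, and no two of those can share a host, so at least 6 hosts are needed.
A packing using 6 hosts:
  host 1: 180 + 40 = 220
  host 2: 170 + 30 + 30 = 230
  host 3: 160 + 30 + 20 = 210
  host 4: 150 = 150
  host 5: 130 = 130
  host 6: 130 = 130
This matches the lower bound, so 6 is optimal.

6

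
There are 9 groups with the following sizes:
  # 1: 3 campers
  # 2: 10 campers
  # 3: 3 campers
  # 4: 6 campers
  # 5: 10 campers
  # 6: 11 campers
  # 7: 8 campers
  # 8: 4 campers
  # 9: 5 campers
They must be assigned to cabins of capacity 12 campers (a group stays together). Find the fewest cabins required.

6

Total = 11 + 10 + 10 + 8 + 6 + 5 + 4 + 3 + 3 = 60 campers.
Lower bound: ⌈60/12⌉ = 5 cabins.
A packing using 6 cabins:
  cabin 1: 11 = 11
  cabin 2: 10 = 10
  cabin 3: 10 = 10
  cabin 4: 8 + 4 = 12
  cabin 5: 6 + 5 = 11
  cabin 6: 3 + 3 = 6
No arrangement into 5 cabins stays within capacity, so 6 is optimal.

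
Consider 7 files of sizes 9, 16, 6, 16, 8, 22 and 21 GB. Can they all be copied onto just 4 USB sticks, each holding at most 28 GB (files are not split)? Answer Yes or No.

A valid assignment using 4 USB sticks:
  USB stick 1: 22 + 6 = 28
  USB stick 2: 21 = 21
  USB stick 3: 16 + 9 = 25
  USB stick 4: 16 + 8 = 24
Every load is within 28 GB, so 4 USB sticks suffice.

Yes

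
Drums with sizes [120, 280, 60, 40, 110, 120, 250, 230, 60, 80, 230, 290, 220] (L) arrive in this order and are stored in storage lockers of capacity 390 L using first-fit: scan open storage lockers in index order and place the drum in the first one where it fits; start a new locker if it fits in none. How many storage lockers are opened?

  120 → locker 1 (new)  [load 120/390]
  280 → locker 2 (new)  [load 280/390]
  60 → locker 1  [load 180/390]
  40 → locker 1  [load 220/390]
  110 → locker 1  [load 330/390]
  120 → locker 3 (new)  [load 120/390]
  250 → locker 3  [load 370/390]
  230 → locker 4 (new)  [load 230/390]
  60 → locker 1  [load 390/390]
  80 → locker 2  [load 360/390]
  230 → locker 5 (new)  [load 230/390]
  290 → locker 6 (new)  [load 290/390]
  220 → locker 7 (new)  [load 220/390]
7 storage lockers opened.

7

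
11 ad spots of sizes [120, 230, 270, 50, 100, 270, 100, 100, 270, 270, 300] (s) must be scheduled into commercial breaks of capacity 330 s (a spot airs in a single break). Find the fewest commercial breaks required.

7

Total = 300 + 270 + 270 + 270 + 270 + 230 + 120 + 100 + 100 + 100 + 50 = 2080 s.
Lower bound: ⌈2080/330⌉ = 7 commercial breaks.
A packing using 7 commercial breaks:
  break 1: 300 = 300
  break 2: 270 + 50 = 320
  break 3: 270 = 270
  break 4: 270 = 270
  break 5: 270 = 270
  break 6: 230 + 100 = 330
  break 7: 120 + 100 + 100 = 320
This matches the lower bound, so 7 is optimal.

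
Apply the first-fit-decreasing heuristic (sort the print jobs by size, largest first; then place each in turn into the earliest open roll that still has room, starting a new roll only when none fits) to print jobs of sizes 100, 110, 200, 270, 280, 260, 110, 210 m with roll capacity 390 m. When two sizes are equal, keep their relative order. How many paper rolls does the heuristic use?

5

Sorted descending: 280, 270, 260, 210, 200, 110, 110, 100.
  280 → roll 1 (new)  [load 280/390]
  270 → roll 2 (new)  [load 270/390]
  260 → roll 3 (new)  [load 260/390]
  210 → roll 4 (new)  [load 210/390]
  200 → roll 5 (new)  [load 200/390]
  110 → roll 1  [load 390/390]
  110 → roll 2  [load 380/390]
  100 → roll 3  [load 360/390]
5 paper rolls opened.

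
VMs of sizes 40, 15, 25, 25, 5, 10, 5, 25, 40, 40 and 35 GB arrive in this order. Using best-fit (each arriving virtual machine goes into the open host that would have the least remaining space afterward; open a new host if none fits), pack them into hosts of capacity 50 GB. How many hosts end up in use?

  40 → host 1 (new)  [load 40/50]
  15 → host 2 (new)  [load 15/50]
  25 → host 2  [load 40/50]
  25 → host 3 (new)  [load 25/50]
  5 → host 1  [load 45/50]
  10 → host 2  [load 50/50]
  5 → host 1  [load 50/50]
  25 → host 3  [load 50/50]
  40 → host 4 (new)  [load 40/50]
  40 → host 5 (new)  [load 40/50]
  35 → host 6 (new)  [load 35/50]
6 hosts opened.

6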